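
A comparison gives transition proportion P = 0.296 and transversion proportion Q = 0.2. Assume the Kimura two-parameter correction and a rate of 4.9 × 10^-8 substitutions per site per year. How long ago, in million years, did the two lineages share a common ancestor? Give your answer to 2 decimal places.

9.31

Under the Kimura two-parameter model, d = −½ ln(1 − 2P − Q) − ¼ ln(1 − 2Q).
1 − 2P − Q = 0.208, giving −½ ln(0.208) = 0.785109.
1 − 2Q = 0.6, giving −¼ ln(0.6) = 0.127706.
d = 0.785109 + 0.127706 = 0.912815.
Under a molecular clock d = 2μt, so t = d/(2μ) = 0.912815 / (2 × 4.9 × 10^-8) = 9.31 million years.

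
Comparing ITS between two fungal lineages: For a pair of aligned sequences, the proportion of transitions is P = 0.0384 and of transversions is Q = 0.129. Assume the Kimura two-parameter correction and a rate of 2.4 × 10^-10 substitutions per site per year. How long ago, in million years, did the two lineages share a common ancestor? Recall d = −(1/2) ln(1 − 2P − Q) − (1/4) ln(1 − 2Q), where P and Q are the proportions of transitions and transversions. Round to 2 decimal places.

Under the Kimura two-parameter model, d = −½ ln(1 − 2P − Q) − ¼ ln(1 − 2Q).
1 − 2P − Q = 0.7942, giving −½ ln(0.7942) = 0.115210.
1 − 2Q = 0.742, giving −¼ ln(0.742) = 0.074602.
d = 0.115210 + 0.074602 = 0.189812.
Under a molecular clock d = 2μt, so t = d/(2μ) = 0.189812 / (2 × 2.4 × 10^-10) = 395.44 million years.

395.44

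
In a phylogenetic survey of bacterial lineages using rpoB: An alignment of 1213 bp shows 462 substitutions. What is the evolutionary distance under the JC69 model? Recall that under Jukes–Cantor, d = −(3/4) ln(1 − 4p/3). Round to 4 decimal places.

0.5317

p = 462/1213 ≈ 0.380874.
d = −(3/4) ln(1 − 4p/3) = −0.75 ln(1 − 0.507832) = −0.75 ln(0.492168)
  = −0.75 × (-0.708935) = 0.531701 substitutions/site.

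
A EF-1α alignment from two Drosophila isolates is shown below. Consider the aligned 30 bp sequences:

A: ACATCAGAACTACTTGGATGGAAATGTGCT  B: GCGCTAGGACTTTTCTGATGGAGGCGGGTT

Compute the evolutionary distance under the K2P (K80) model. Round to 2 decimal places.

Of 30 sites, 11 differences are transitions and 3 are transversions, so P = 11/30 ≈ 0.366667 and Q = 3/30 = 0.1.
Under the Kimura two-parameter model, d = −½ ln(1 − 2P − Q) − ¼ ln(1 − 2Q).
1 − 2P − Q = 0.166666, giving −½ ln(0.166666) = 0.895882.
1 − 2Q = 0.8, giving −¼ ln(0.8) = 0.055786.
d = 0.895882 + 0.055786 = 0.951668.

0.95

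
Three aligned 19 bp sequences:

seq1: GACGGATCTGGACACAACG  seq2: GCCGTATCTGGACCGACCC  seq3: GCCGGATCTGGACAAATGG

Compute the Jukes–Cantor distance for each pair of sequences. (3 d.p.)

d(seq1,seq2) = 0.410, d(seq1,seq3) = 0.247, d(seq2,seq3) = 0.410

seq1–seq2: 6/19 sites differ → p ≈ 0.315789, d = −0.75 ln(1 − 0.421052) = 0.409907 ≈ 0.410.
seq1–seq3: 4/19 sites differ → p ≈ 0.210526, d = −0.75 ln(1 − 0.280701) = 0.247109 ≈ 0.247.
seq2–seq3: 6/19 sites differ → p ≈ 0.315789, d = −0.75 ln(1 − 0.421052) = 0.409907 ≈ 0.410.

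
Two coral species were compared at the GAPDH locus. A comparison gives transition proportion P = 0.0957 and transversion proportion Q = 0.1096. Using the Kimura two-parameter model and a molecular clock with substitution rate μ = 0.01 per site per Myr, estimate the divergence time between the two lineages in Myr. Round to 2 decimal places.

12.05

Under the Kimura two-parameter model, d = −½ ln(1 − 2P − Q) − ¼ ln(1 − 2Q).
1 − 2P − Q = 0.699, giving −½ ln(0.699) = 0.179052.
1 − 2Q = 0.7808, giving −¼ ln(0.7808) = 0.061859.
d = 0.179052 + 0.061859 = 0.240911.
Under a molecular clock d = 2μt, so t = d/(2μ) = 0.240911 / (2 × 0.01) = 12.05 Myr.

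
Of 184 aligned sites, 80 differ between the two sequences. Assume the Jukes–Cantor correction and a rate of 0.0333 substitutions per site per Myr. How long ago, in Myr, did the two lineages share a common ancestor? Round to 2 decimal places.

p = 80/184 ≈ 0.434783.
d = −(3/4) ln(1 − 4p/3) = −0.75 ln(1 − 0.579711) = −0.75 ln(0.420289)
  = −0.75 × (-0.866813) = 0.650110 substitutions/site.
Under a molecular clock d = 2μt, so t = d/(2μ) = 0.650110 / (2 × 0.0333) = 9.76 Myr.

9.76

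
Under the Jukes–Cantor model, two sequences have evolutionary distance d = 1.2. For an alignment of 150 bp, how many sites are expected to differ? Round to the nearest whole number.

Invert JC69: p = (3/4)(1 − e^(−4d/3)) = 0.75 × (1 − e^(-1.6)) = 0.75 × (1 − 0.201897) = 0.598577.
Expected differing sites = pL ≈ 0.598577 × 150 = 89.78655 ≈ 90.

90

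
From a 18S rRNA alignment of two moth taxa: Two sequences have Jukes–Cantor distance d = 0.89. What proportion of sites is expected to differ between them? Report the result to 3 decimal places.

p = (3/4)(1 − e^(−4d/3)) = 0.75 × (1 − e^(-1.186667)) = 0.75 × (1 − 0.305237) = 0.521072.

0.521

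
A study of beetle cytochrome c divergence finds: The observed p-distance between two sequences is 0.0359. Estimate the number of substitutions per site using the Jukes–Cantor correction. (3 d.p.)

d = −(3/4) ln(1 − 4p/3) = −0.75 ln(1 − 0.047867) = −0.75 ln(0.952133)
  = −0.75 × (-0.049051) = 0.036788 substitutions/site.

0.037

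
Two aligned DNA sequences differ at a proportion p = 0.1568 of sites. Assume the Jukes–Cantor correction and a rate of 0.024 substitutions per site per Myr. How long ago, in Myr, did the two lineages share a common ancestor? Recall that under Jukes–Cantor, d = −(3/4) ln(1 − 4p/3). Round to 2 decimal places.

3.66

d = −(3/4) ln(1 − 4p/3) = −0.75 ln(1 − 0.209067) = −0.75 ln(0.790933)
  = −0.75 × (-0.234542) = 0.175907 substitutions/site.
Under a molecular clock d = 2μt, so t = d/(2μ) = 0.175907 / (2 × 0.024) = 3.66 Myr.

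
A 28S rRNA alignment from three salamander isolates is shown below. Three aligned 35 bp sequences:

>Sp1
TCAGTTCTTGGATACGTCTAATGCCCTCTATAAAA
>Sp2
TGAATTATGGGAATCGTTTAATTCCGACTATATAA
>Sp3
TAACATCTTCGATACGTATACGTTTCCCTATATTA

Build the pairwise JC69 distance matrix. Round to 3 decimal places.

d(Sp1,Sp2) = 0.407, d(Sp1,Sp3) = 0.513, d(Sp2,Sp3) = 0.705

Sp1–Sp2: 11/35 sites differ → p ≈ 0.314286, d = −0.75 ln(1 − 0.419048) = 0.407315 ≈ 0.407.
Sp1–Sp3: 13/35 sites differ → p ≈ 0.371429, d = −0.75 ln(1 − 0.495239) = 0.512753 ≈ 0.513.
Sp2–Sp3: 16/35 sites differ → p ≈ 0.457143, d = −0.75 ln(1 − 0.609524) = 0.705292 ≈ 0.705.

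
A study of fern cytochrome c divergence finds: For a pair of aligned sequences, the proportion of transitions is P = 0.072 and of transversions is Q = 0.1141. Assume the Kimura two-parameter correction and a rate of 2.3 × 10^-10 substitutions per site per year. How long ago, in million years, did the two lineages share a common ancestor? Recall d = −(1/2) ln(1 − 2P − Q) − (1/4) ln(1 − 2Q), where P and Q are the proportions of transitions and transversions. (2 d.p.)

465.28

Under the Kimura two-parameter model, d = −½ ln(1 − 2P − Q) − ¼ ln(1 − 2Q).
1 − 2P − Q = 0.7419, giving −½ ln(0.7419) = 0.149270.
1 − 2Q = 0.7718, giving −¼ ln(0.7718) = 0.064757.
d = 0.149270 + 0.064757 = 0.214027.
Under a molecular clock d = 2μt, so t = d/(2μ) = 0.214027 / (2 × 2.3 × 10^-10) = 465.28 million years.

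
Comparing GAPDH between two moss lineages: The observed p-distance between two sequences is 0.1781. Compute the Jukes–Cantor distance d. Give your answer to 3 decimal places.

0.203

d = −(3/4) ln(1 − 4p/3) = −0.75 ln(1 − 0.237467) = −0.75 ln(0.762533)
  = −0.75 × (-0.271109) = 0.203332 substitutions/site.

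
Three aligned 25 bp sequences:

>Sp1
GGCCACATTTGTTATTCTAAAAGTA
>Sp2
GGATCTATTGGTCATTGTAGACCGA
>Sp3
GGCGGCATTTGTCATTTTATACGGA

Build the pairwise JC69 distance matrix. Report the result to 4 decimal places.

Sp1–Sp2: 11/25 sites differ → p = 0.44, d = −0.75 ln(1 − 0.586667) = 0.662626 ≈ 0.6626.
Sp1–Sp3: 7/25 sites differ → p = 0.28, d = −0.75 ln(1 − 0.373333) = 0.350505 ≈ 0.3505.
Sp2–Sp3: 8/25 sites differ → p = 0.32, d = −0.75 ln(1 − 0.426667) = 0.417216 ≈ 0.4172.

d(Sp1,Sp2) = 0.6626, d(Sp1,Sp3) = 0.3505, d(Sp2,Sp3) = 0.4172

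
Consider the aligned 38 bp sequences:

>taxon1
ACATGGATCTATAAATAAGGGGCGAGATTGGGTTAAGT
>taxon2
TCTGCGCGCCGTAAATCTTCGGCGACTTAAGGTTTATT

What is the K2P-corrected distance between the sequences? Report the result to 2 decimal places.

Of 38 sites, 3 differences are transitions and 15 are transversions, so P = 3/38 ≈ 0.078947 and Q = 15/38 ≈ 0.394737.
Under the Kimura two-parameter model, d = −½ ln(1 − 2P − Q) − ¼ ln(1 − 2Q).
1 − 2P − Q = 0.447369, giving −½ ln(0.447369) = 0.402186.
1 − 2Q = 0.210526, giving −¼ ln(0.210526) = 0.389537.
d = 0.402186 + 0.389537 = 0.791723.

0.79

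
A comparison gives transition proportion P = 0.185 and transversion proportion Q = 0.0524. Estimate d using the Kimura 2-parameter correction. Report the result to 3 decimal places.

Under the Kimura two-parameter model, d = −½ ln(1 − 2P − Q) − ¼ ln(1 − 2Q).
1 − 2P − Q = 0.5776, giving −½ ln(0.5776) = 0.274437.
1 − 2Q = 0.8952, giving −¼ ln(0.8952) = 0.027677.
d = 0.274437 + 0.027677 = 0.302114.

0.302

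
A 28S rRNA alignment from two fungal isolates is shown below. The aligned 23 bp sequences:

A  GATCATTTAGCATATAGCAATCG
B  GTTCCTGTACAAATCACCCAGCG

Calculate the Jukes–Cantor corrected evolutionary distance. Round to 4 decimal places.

The sequences differ at 11 of 23 sites, so p = 11/23 ≈ 0.478261.
d = −(3/4) ln(1 − 4p/3) = −0.75 ln(1 − 0.637681) = −0.75 ln(0.362319)
  = −0.75 × (-1.015230) = 0.761423 substitutions/site.

0.7614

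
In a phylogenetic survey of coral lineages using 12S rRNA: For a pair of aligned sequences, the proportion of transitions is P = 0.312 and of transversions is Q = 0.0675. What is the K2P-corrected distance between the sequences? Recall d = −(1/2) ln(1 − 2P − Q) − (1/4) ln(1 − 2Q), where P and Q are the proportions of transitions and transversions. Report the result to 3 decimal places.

Under the Kimura two-parameter model, d = −½ ln(1 − 2P − Q) − ¼ ln(1 − 2Q).
1 − 2P − Q = 0.3085, giving −½ ln(0.3085) = 0.588017.
1 − 2Q = 0.865, giving −¼ ln(0.865) = 0.036256.
d = 0.588017 + 0.036256 = 0.624273.

0.624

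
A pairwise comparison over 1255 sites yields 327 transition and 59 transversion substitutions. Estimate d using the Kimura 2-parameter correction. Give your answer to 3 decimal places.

0.444

P = 327/1255 ≈ 0.260558 and Q = 59/1255 ≈ 0.047012.
Under the Kimura two-parameter model, d = −½ ln(1 − 2P − Q) − ¼ ln(1 − 2Q).
1 − 2P − Q = 0.431872, giving −½ ln(0.431872) = 0.419813.
1 − 2Q = 0.905976, giving −¼ ln(0.905976) = 0.024686.
d = 0.419813 + 0.024686 = 0.444499.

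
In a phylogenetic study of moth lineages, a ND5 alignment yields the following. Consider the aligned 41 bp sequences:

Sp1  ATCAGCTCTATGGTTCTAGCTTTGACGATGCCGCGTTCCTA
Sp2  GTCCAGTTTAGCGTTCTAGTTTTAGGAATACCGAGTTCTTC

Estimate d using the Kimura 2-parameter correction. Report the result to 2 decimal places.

Of 41 sites, 9 differences are transitions and 7 are transversions, so P = 9/41 ≈ 0.219512 and Q = 7/41 ≈ 0.170732.
Under the Kimura two-parameter model, d = −½ ln(1 − 2P − Q) − ¼ ln(1 − 2Q).
1 − 2P − Q = 0.390244, giving −½ ln(0.390244) = 0.470492.
1 − 2Q = 0.658536, giving −¼ ln(0.658536) = 0.104434.
d = 0.470492 + 0.104434 = 0.574926.

0.57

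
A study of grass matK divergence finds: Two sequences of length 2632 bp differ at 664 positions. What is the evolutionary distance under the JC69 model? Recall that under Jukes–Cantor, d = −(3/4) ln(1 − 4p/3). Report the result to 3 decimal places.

p = 664/2632 ≈ 0.25228.
d = −(3/4) ln(1 − 4p/3) = −0.75 ln(1 − 0.336373) = −0.75 ln(0.663627)
  = −0.75 × (-0.410035) = 0.307526 substitutions/site.

0.308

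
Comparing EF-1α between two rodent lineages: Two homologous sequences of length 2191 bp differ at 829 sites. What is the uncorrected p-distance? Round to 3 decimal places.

0.378

p = 829/2191 = 0.378366… ≈ 0.378 (to 3 d.p.).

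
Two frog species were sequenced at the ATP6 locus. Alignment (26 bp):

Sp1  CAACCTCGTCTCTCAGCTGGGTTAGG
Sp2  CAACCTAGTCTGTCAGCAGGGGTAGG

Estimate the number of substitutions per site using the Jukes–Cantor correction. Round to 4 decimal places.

The sequences differ at 4 of 26 sites (7, 12, 18, 22), so p = 4/26 ≈ 0.153846.
d = −(3/4) ln(1 − 4p/3) = −0.75 ln(1 − 0.205128) = −0.75 ln(0.794872)
  = −0.75 × (-0.229574) = 0.172181 substitutions/site.

0.1722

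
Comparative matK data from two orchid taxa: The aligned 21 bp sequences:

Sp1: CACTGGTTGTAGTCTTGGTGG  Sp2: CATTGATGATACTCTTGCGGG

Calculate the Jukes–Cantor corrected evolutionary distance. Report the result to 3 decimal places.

The sequences differ at 7 of 21 sites (3, 6, 8, 9, 12, 18, 19), so p = 7/21 ≈ 0.333333.
d = −(3/4) ln(1 − 4p/3) = −0.75 ln(1 − 0.444444) = −0.75 ln(0.555556)
  = −0.75 × (-0.587786) = 0.440840 substitutions/site.

0.441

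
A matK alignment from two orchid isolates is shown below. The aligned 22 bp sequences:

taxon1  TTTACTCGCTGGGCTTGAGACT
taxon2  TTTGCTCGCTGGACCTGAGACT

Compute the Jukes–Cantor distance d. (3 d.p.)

0.151

The sequences differ at 3 of 22 sites (4, 13, 15), so p = 3/22 ≈ 0.136364.
d = −(3/4) ln(1 − 4p/3) = −0.75 ln(1 − 0.181819) = −0.75 ln(0.818181)
  = −0.75 × (-0.200672) = 0.150504 substitutions/site.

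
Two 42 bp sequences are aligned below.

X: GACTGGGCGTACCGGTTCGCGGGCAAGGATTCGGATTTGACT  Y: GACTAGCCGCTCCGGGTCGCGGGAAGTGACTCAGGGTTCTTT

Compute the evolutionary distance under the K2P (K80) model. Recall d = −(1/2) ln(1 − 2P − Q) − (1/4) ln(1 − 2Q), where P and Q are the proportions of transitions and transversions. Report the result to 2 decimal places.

0.49

Of 42 sites, 7 differences are transitions and 8 are transversions, so P = 7/42 ≈ 0.166667 and Q = 8/42 ≈ 0.190476.
Under the Kimura two-parameter model, d = −½ ln(1 − 2P − Q) − ¼ ln(1 − 2Q).
1 − 2P − Q = 0.47619, giving −½ ln(0.47619) = 0.370969.
1 − 2Q = 0.619048, giving −¼ ln(0.619048) = 0.119893.
d = 0.370969 + 0.119893 = 0.490862.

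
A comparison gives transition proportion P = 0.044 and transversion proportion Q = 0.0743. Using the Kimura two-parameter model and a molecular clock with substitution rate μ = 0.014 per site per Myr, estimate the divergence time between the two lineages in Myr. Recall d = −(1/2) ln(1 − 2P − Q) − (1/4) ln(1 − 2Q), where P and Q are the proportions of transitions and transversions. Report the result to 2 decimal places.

Under the Kimura two-parameter model, d = −½ ln(1 − 2P − Q) − ¼ ln(1 − 2Q).
1 − 2P − Q = 0.8377, giving −½ ln(0.8377) = 0.088548.
1 − 2Q = 0.8514, giving −¼ ln(0.8514) = 0.040218.
d = 0.088548 + 0.040218 = 0.128766.
Under a molecular clock d = 2μt, so t = d/(2μ) = 0.128766 / (2 × 0.014) = 4.60 Myr.

4.60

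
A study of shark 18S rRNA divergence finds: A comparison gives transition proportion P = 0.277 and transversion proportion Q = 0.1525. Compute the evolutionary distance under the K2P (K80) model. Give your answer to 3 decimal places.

Under the Kimura two-parameter model, d = −½ ln(1 − 2P − Q) − ¼ ln(1 − 2Q).
1 − 2P − Q = 0.2935, giving −½ ln(0.2935) = 0.612939.
1 − 2Q = 0.695, giving −¼ ln(0.695) = 0.090961.
d = 0.612939 + 0.090961 = 0.703900.

0.704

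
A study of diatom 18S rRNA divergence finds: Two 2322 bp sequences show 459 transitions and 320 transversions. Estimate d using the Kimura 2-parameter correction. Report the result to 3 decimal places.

P = 459/2322 ≈ 0.197674 and Q = 320/2322 ≈ 0.137812.
Under the Kimura two-parameter model, d = −½ ln(1 − 2P − Q) − ¼ ln(1 − 2Q).
1 − 2P − Q = 0.46684, giving −½ ln(0.46684) = 0.380884.
1 − 2Q = 0.724376, giving −¼ ln(0.724376) = 0.080611.
d = 0.380884 + 0.080611 = 0.461495.

0.461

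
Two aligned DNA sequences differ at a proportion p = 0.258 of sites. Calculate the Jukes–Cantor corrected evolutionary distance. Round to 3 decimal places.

0.316

d = −(3/4) ln(1 − 4p/3) = −0.75 ln(1 − 0.344) = −0.75 ln(0.656)
  = −0.75 × (-0.421594) = 0.316196 substitutions/site.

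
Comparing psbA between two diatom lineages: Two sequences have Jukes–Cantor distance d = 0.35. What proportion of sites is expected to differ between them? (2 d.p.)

0.28

p = (3/4)(1 − e^(−4d/3)) = 0.75 × (1 − e^(-0.466667)) = 0.75 × (1 − 0.627089) = 0.279683.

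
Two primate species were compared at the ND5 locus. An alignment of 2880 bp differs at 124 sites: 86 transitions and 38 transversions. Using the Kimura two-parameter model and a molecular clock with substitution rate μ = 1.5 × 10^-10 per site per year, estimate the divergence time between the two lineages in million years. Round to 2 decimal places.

148.47

P = 86/2880 ≈ 0.029861 and Q = 38/2880 ≈ 0.013194.
Under the Kimura two-parameter model, d = −½ ln(1 − 2P − Q) − ¼ ln(1 − 2Q).
1 − 2P − Q = 0.927084, giving −½ ln(0.927084) = 0.037856.
1 − 2Q = 0.973612, giving −¼ ln(0.973612) = 0.006686.
d = 0.037856 + 0.006686 = 0.044542.
Under a molecular clock d = 2μt, so t = d/(2μ) = 0.044542 / (2 × 1.5 × 10^-10) = 148.47 million years.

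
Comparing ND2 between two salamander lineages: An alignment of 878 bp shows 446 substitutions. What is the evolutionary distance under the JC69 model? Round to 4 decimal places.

0.8483

p = 446/878 ≈ 0.507973.
d = −(3/4) ln(1 − 4p/3) = −0.75 ln(1 − 0.677297) = −0.75 ln(0.322703)
  = −0.75 × (-1.131023) = 0.848267 substitutions/site.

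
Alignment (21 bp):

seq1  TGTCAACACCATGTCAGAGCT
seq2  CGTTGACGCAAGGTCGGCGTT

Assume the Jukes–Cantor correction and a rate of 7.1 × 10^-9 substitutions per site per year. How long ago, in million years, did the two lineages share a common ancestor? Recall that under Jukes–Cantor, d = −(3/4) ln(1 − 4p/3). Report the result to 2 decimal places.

44.75

The sequences differ at 9 of 21 sites (1, 4, 5, 8, 10, 12, 16, 18, 20), so p = 9/21 ≈ 0.428571.
d = −(3/4) ln(1 − 4p/3) = −0.75 ln(1 − 0.571428) = −0.75 ln(0.428572)
  = −0.75 × (-0.847297) = 0.635473 substitutions/site.
Under a molecular clock d = 2μt, so t = d/(2μ) = 0.635473 / (2 × 7.1 × 10^-9) = 44.75 million years.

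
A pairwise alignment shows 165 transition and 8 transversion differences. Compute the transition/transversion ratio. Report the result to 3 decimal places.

20.625

R = 165/8 = 20.625.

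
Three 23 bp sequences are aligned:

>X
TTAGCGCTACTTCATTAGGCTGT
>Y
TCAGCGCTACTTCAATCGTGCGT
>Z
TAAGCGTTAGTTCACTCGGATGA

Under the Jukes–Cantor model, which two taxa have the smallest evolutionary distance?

X–Y: 6/23 differ, p = 0.261, d = 0.321.
X–Z: 7/23 differ, p = 0.304, d = 0.390.
Y–Z: 8/23 differ, p = 0.348, d = 0.467.
The smallest distance is between X and Y.

X and Y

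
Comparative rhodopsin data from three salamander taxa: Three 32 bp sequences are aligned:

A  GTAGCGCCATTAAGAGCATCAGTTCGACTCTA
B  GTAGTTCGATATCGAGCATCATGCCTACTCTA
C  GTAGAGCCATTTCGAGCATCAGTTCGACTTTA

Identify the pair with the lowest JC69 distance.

A and C

A–B: 10/32 differ, p = 0.313, d = 0.404.
A–C: 4/32 differ, p = 0.125, d = 0.137.
B–C: 9/32 differ, p = 0.281, d = 0.353.
The smallest distance is between A and C.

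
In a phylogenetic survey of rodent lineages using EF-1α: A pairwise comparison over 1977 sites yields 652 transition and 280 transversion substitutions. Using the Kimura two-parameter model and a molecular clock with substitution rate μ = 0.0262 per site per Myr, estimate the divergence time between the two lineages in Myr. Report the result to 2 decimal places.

P = 652/1977 ≈ 0.329793 and Q = 280/1977 ≈ 0.141629.
Under the Kimura two-parameter model, d = −½ ln(1 − 2P − Q) − ¼ ln(1 − 2Q).
1 − 2P − Q = 0.198785, giving −½ ln(0.198785) = 0.807766.
1 − 2Q = 0.716742, giving −¼ ln(0.716742) = 0.083260.
d = 0.807766 + 0.083260 = 0.891026.
Under a molecular clock d = 2μt, so t = d/(2μ) = 0.891026 / (2 × 0.0262) = 17.00 Myr.

17.00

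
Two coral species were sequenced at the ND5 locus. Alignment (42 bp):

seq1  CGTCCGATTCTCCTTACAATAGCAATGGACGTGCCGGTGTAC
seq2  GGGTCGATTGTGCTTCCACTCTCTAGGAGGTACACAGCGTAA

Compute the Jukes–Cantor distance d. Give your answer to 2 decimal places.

0.82

The sequences differ at 21 of 42 sites, so p = 21/42 = 0.5.
d = −(3/4) ln(1 − 4p/3) = −0.75 ln(1 − 0.666667) = −0.75 ln(0.333333)
  = −0.75 × (-1.098613) = 0.823960 substitutions/site.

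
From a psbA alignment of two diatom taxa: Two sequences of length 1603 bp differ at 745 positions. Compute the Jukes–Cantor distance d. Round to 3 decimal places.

0.725

p = 745/1603 ≈ 0.464754.
d = −(3/4) ln(1 − 4p/3) = −0.75 ln(1 − 0.619672) = −0.75 ln(0.380328)
  = −0.75 × (-0.966721) = 0.725041 substitutions/site.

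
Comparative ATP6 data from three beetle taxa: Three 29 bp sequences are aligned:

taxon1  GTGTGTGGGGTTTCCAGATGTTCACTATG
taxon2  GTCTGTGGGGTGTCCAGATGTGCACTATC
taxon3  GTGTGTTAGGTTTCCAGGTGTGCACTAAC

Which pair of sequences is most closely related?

taxon1 and taxon2

taxon1–taxon2: 4/29 differ, p = 0.138, d = 0.152.
taxon1–taxon3: 6/29 differ, p = 0.207, d = 0.242.
taxon2–taxon3: 6/29 differ, p = 0.207, d = 0.242.
The smallest distance is between taxon1 and taxon2.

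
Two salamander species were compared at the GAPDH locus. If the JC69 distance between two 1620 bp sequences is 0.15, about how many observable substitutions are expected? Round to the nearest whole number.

220

Invert JC69: p = (3/4)(1 − e^(−4d/3)) = 0.75 × (1 − e^(-0.2)) = 0.75 × (1 − 0.818731) = 0.135952.
Expected differing sites = pL ≈ 0.135952 × 1620 = 220.24224 ≈ 220.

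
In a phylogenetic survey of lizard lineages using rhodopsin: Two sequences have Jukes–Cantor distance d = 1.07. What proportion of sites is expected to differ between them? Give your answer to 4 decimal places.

p = (3/4)(1 − e^(−4d/3)) = 0.75 × (1 − e^(-1.426667)) = 0.75 × (1 − 0.240108) = 0.569919.

0.5699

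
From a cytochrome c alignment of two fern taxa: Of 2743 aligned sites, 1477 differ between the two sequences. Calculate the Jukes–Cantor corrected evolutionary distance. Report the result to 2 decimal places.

0.95

p = 1477/2743 ≈ 0.538462.
d = −(3/4) ln(1 − 4p/3) = −0.75 ln(1 − 0.717949) = −0.75 ln(0.282051)
  = −0.75 × (-1.265667) = 0.949250 substitutions/site.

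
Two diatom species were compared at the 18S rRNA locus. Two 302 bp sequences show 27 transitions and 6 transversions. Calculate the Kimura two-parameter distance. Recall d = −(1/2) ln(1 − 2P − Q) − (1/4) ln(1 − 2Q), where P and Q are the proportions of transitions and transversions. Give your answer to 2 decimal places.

P = 27/302 ≈ 0.089404 and Q = 6/302 ≈ 0.019868.
Under the Kimura two-parameter model, d = −½ ln(1 − 2P − Q) − ¼ ln(1 − 2Q).
1 − 2P − Q = 0.801324, giving −½ ln(0.801324) = 0.110745.
1 − 2Q = 0.960264, giving −¼ ln(0.960264) = 0.010137.
d = 0.110745 + 0.010137 = 0.120882.

0.12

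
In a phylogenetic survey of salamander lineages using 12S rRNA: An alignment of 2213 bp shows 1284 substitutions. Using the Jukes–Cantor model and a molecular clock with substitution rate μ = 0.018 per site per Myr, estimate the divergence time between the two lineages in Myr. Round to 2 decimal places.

p = 1284/2213 ≈ 0.580208.
d = −(3/4) ln(1 − 4p/3) = −0.75 ln(1 − 0.773611) = −0.75 ln(0.226389)
  = −0.75 × (-1.485501) = 1.114126 substitutions/site.
Under a molecular clock d = 2μt, so t = d/(2μ) = 1.114126 / (2 × 0.018) = 30.95 Myr.

30.95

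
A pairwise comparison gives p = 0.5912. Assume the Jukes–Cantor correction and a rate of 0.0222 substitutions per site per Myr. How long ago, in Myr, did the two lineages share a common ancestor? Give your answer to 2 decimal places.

26.22

d = −(3/4) ln(1 − 4p/3) = −0.75 ln(1 − 0.788267) = −0.75 ln(0.211733)
  = −0.75 × (-1.552429) = 1.164322 substitutions/site.
Under a molecular clock d = 2μt, so t = d/(2μ) = 1.164322 / (2 × 0.0222) = 26.22 Myr.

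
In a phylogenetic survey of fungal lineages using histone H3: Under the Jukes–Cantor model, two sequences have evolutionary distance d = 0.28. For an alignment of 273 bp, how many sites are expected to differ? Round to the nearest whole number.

64

Invert JC69: p = (3/4)(1 − e^(−4d/3)) = 0.75 × (1 − e^(-0.373333)) = 0.75 × (1 − 0.688436) = 0.233673.
Expected differing sites = pL ≈ 0.233673 × 273 = 63.792729 ≈ 64.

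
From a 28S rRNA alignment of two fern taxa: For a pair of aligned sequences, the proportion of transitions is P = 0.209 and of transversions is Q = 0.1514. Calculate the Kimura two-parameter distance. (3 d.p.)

Under the Kimura two-parameter model, d = −½ ln(1 − 2P − Q) − ¼ ln(1 − 2Q).
1 − 2P − Q = 0.4306, giving −½ ln(0.4306) = 0.421288.
1 − 2Q = 0.6972, giving −¼ ln(0.6972) = 0.090171.
d = 0.421288 + 0.090171 = 0.511459.

0.511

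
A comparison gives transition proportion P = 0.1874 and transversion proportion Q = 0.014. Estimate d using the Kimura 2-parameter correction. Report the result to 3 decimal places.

0.253

Under the Kimura two-parameter model, d = −½ ln(1 − 2P − Q) − ¼ ln(1 − 2Q).
1 − 2P − Q = 0.6112, giving −½ ln(0.6112) = 0.246166.
1 − 2Q = 0.972, giving −¼ ln(0.972) = 0.007100.
d = 0.246166 + 0.007100 = 0.253266.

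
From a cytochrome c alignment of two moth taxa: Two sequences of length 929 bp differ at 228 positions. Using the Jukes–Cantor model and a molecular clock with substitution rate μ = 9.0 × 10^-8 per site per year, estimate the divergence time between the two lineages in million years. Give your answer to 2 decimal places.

1.65

p = 228/929 ≈ 0.245425.
d = −(3/4) ln(1 − 4p/3) = −0.75 ln(1 − 0.327233) = −0.75 ln(0.672767)
  = −0.75 × (-0.396356) = 0.297267 substitutions/site.
Under a molecular clock d = 2μt, so t = d/(2μ) = 0.297267 / (2 × 9.0 × 10^-8) = 1.65 million years.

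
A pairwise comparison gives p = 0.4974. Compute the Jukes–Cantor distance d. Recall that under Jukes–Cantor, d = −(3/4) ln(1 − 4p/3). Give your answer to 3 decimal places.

0.816

d = −(3/4) ln(1 − 4p/3) = −0.75 ln(1 − 0.6632) = −0.75 ln(0.3368)
  = −0.75 × (-1.088266) = 0.816200 substitutions/site.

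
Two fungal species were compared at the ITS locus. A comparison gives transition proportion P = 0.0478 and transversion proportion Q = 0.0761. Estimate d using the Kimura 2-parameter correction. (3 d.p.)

Under the Kimura two-parameter model, d = −½ ln(1 − 2P − Q) − ¼ ln(1 − 2Q).
1 − 2P − Q = 0.8283, giving −½ ln(0.8283) = 0.094190.
1 − 2Q = 0.8478, giving −¼ ln(0.8478) = 0.041278.
d = 0.094190 + 0.041278 = 0.135468.

0.135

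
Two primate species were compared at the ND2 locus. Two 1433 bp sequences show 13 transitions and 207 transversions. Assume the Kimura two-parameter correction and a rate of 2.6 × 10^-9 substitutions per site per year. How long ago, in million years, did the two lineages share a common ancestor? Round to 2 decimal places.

33.45

P = 13/1433 ≈ 0.009072 and Q = 207/1433 ≈ 0.144452.
Under the Kimura two-parameter model, d = −½ ln(1 − 2P − Q) − ¼ ln(1 − 2Q).
1 − 2P − Q = 0.837404, giving −½ ln(0.837404) = 0.088724.
1 − 2Q = 0.711096, giving −¼ ln(0.711096) = 0.085237.
d = 0.088724 + 0.085237 = 0.173961.
Under a molecular clock d = 2μt, so t = d/(2μ) = 0.173961 / (2 × 2.6 × 10^-9) = 33.45 million years.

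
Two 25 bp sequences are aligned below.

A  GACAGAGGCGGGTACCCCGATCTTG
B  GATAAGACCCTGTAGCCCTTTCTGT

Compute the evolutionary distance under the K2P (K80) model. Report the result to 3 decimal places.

0.766

Of 25 sites, 4 differences are transitions and 8 are transversions, so P = 4/25 = 0.16 and Q = 8/25 = 0.32.
Under the Kimura two-parameter model, d = −½ ln(1 − 2P − Q) − ¼ ln(1 − 2Q).
1 − 2P − Q = 0.36, giving −½ ln(0.36) = 0.510826.
1 − 2Q = 0.36, giving −¼ ln(0.36) = 0.255413.
d = 0.510826 + 0.255413 = 0.766239.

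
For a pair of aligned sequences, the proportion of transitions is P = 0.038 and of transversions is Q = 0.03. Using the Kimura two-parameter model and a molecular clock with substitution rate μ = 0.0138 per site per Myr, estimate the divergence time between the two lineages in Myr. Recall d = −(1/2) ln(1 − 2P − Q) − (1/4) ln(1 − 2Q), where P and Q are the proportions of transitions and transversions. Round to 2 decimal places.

Under the Kimura two-parameter model, d = −½ ln(1 − 2P − Q) − ¼ ln(1 − 2Q).
1 − 2P − Q = 0.894, giving −½ ln(0.894) = 0.056025.
1 − 2Q = 0.94, giving −¼ ln(0.94) = 0.015469.
d = 0.056025 + 0.015469 = 0.071494.
Under a molecular clock d = 2μt, so t = d/(2μ) = 0.071494 / (2 × 0.0138) = 2.59 Myr.

2.59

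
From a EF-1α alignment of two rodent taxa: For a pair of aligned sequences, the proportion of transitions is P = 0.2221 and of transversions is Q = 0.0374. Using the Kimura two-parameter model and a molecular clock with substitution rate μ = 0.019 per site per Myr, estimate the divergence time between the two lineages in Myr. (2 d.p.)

Under the Kimura two-parameter model, d = −½ ln(1 − 2P − Q) − ¼ ln(1 − 2Q).
1 − 2P − Q = 0.5184, giving −½ ln(0.5184) = 0.328504.
1 − 2Q = 0.9252, giving −¼ ln(0.9252) = 0.019436.
d = 0.328504 + 0.019436 = 0.347940.
Under a molecular clock d = 2μt, so t = d/(2μ) = 0.347940 / (2 × 0.019) = 9.16 Myr.

9.16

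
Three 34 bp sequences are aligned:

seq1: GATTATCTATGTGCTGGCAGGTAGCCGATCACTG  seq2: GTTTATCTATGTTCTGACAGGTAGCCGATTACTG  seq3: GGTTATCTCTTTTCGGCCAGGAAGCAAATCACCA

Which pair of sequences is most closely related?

seq1–seq2: 4/34 differ, p = 0.118, d = 0.128.
seq1–seq3: 11/34 differ, p = 0.324, d = 0.423.
seq2–seq3: 11/34 differ, p = 0.324, d = 0.423.
The smallest distance is between seq1 and seq2.

seq1 and seq2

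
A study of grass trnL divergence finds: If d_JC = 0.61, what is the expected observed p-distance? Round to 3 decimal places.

p = (3/4)(1 − e^(−4d/3)) = 0.75 × (1 − e^(-0.813333)) = 0.75 × (1 − 0.443378) = 0.417467.

0.417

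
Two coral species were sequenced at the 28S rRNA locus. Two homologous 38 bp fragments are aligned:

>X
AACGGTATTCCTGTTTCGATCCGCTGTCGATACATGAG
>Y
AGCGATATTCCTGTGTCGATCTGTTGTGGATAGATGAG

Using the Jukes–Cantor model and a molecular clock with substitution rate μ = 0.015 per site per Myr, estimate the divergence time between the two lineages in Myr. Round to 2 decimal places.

The sequences differ at 7 of 38 sites (2, 5, 15, 22, 24, 28, 33), so p = 7/38 ≈ 0.184211.
d = −(3/4) ln(1 − 4p/3) = −0.75 ln(1 − 0.245615) = −0.75 ln(0.754385)
  = −0.75 × (-0.281852) = 0.211389 substitutions/site.
Under a molecular clock d = 2μt, so t = d/(2μ) = 0.211389 / (2 × 0.015) = 7.05 Myr.

7.05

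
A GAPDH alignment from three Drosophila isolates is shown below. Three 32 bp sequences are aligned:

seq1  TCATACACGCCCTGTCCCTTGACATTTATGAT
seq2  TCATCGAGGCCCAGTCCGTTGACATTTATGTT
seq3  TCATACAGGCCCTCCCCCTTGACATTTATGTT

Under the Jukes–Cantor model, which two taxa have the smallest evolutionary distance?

seq1 and seq3

seq1–seq2: 6/32 differ, p = 0.188, d = 0.216.
seq1–seq3: 4/32 differ, p = 0.125, d = 0.137.
seq2–seq3: 6/32 differ, p = 0.188, d = 0.216.
The smallest distance is between seq1 and seq3.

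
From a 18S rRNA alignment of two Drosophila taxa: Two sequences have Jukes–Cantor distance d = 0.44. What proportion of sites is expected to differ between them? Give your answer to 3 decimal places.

0.333

p = (3/4)(1 − e^(−4d/3)) = 0.75 × (1 − e^(-0.586667)) = 0.75 × (1 − 0.556178) = 0.332867.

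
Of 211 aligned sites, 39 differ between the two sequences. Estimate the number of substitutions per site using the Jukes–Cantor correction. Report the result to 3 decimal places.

p = 39/211 ≈ 0.184834.
d = −(3/4) ln(1 − 4p/3) = −0.75 ln(1 − 0.246445) = −0.75 ln(0.753555)
  = −0.75 × (-0.282953) = 0.212215 substitutions/site.

0.212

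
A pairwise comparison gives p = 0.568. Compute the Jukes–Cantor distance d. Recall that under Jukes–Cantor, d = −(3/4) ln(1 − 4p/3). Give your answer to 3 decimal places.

1.062

d = −(3/4) ln(1 − 4p/3) = −0.75 ln(1 − 0.757333) = −0.75 ln(0.242667)
  = −0.75 × (-1.416065) = 1.062049 substitutions/site.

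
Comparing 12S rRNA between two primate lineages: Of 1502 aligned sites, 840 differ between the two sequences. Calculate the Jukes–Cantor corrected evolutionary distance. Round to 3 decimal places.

1.027

p = 840/1502 ≈ 0.559254.
d = −(3/4) ln(1 − 4p/3) = −0.75 ln(1 − 0.745672) = −0.75 ln(0.254328)
  = −0.75 × (-1.369131) = 1.026848 substitutions/site.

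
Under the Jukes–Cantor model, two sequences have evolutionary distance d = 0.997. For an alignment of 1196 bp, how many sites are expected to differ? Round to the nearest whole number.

Invert JC69: p = (3/4)(1 − e^(−4d/3)) = 0.75 × (1 − e^(-1.329333)) = 0.75 × (1 − 0.264654) = 0.551510.
Expected differing sites = pL ≈ 0.551510 × 1196 = 659.60596 ≈ 660.

660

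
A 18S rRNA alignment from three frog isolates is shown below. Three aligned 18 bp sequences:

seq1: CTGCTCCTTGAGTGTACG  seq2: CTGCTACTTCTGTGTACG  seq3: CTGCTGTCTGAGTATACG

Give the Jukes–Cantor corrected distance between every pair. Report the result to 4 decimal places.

seq1–seq2: 3/18 sites differ → p ≈ 0.166667, d = −0.75 ln(1 − 0.222223) = 0.188487 ≈ 0.1885.
seq1–seq3: 4/18 sites differ → p ≈ 0.222222, d = −0.75 ln(1 − 0.296296) = 0.263548 ≈ 0.2635.
seq2–seq3: 6/18 sites differ → p ≈ 0.333333, d = −0.75 ln(1 − 0.444444) = 0.440839 ≈ 0.4408.

d(seq1,seq2) = 0.1885, d(seq1,seq3) = 0.2635, d(seq2,seq3) = 0.4408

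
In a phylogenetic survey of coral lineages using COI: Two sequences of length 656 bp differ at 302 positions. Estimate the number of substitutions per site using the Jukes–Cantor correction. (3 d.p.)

p = 302/656 ≈ 0.460366.
d = −(3/4) ln(1 − 4p/3) = −0.75 ln(1 − 0.613821) = −0.75 ln(0.386179)
  = −0.75 × (-0.951454) = 0.713591 substitutions/site.

0.714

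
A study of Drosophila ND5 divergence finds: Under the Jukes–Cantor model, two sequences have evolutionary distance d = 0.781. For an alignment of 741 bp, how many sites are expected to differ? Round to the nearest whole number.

360

Invert JC69: p = (3/4)(1 − e^(−4d/3)) = 0.75 × (1 − e^(-1.041333)) = 0.75 × (1 − 0.352984) = 0.485262.
Expected differing sites = pL ≈ 0.485262 × 741 = 359.579142 ≈ 360.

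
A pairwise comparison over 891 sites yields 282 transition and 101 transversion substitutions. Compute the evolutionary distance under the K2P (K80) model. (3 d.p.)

0.750

P = 282/891 ≈ 0.316498 and Q = 101/891 ≈ 0.113356.
Under the Kimura two-parameter model, d = −½ ln(1 − 2P − Q) − ¼ ln(1 − 2Q).
1 − 2P − Q = 0.253648, giving −½ ln(0.253648) = 0.685904.
1 − 2Q = 0.773288, giving −¼ ln(0.773288) = 0.064276.
d = 0.685904 + 0.064276 = 0.750180.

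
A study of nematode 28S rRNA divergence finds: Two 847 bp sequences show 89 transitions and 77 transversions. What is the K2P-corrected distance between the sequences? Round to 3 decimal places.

0.229

P = 89/847 ≈ 0.105077 and Q = 77/847 ≈ 0.090909.
Under the Kimura two-parameter model, d = −½ ln(1 − 2P − Q) − ¼ ln(1 − 2Q).
1 − 2P − Q = 0.698937, giving −½ ln(0.698937) = 0.179097.
1 − 2Q = 0.818182, giving −¼ ln(0.818182) = 0.050168.
d = 0.179097 + 0.050168 = 0.229265.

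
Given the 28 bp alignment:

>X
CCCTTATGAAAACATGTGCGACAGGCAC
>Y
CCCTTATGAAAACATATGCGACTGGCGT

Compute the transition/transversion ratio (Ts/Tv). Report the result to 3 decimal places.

3.000

Transitions are A↔G and C↔T; transversions are all other mismatches.
Transitions: 3. Transversions: 1.
R = 3/1 = 3.000.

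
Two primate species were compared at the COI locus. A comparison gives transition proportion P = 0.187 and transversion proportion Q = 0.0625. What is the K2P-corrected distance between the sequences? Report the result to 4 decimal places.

0.3202

Under the Kimura two-parameter model, d = −½ ln(1 − 2P − Q) − ¼ ln(1 − 2Q).
1 − 2P − Q = 0.5635, giving −½ ln(0.5635) = 0.286794.
1 − 2Q = 0.875, giving −¼ ln(0.875) = 0.033383.
d = 0.286794 + 0.033383 = 0.320177.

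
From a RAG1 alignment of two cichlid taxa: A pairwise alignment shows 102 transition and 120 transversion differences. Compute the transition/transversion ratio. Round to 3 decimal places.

0.850

R = 102/120 = 0.850.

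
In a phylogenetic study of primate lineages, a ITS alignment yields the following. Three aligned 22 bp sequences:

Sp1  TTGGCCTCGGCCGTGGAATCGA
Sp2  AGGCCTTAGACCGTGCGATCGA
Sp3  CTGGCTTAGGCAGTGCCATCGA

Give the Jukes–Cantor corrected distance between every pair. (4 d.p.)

Sp1–Sp2: 8/22 sites differ → p ≈ 0.363636, d = −0.75 ln(1 − 0.484848) = 0.497470 ≈ 0.4975.
Sp1–Sp3: 6/22 sites differ → p ≈ 0.272727, d = −0.75 ln(1 − 0.363636) = 0.338988 ≈ 0.3390.
Sp2–Sp3: 6/22 sites differ → p ≈ 0.272727, d = −0.75 ln(1 − 0.363636) = 0.338988 ≈ 0.3390.

d(Sp1,Sp2) = 0.4975, d(Sp1,Sp3) = 0.3390, d(Sp2,Sp3) = 0.3390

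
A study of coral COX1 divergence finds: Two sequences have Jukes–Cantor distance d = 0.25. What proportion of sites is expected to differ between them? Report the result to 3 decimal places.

p = (3/4)(1 − e^(−4d/3)) = 0.75 × (1 − e^(-0.333333)) = 0.75 × (1 − 0.716532) = 0.212601.

0.213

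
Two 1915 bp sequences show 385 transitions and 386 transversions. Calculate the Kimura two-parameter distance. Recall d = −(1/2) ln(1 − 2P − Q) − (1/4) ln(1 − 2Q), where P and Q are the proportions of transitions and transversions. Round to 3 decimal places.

0.592

P = 385/1915 ≈ 0.201044 and Q = 386/1915 ≈ 0.201567.
Under the Kimura two-parameter model, d = −½ ln(1 − 2P − Q) − ¼ ln(1 − 2Q).
1 − 2P − Q = 0.396345, giving −½ ln(0.396345) = 0.462735.
1 − 2Q = 0.596866, giving −¼ ln(0.596866) = 0.129016.
d = 0.462735 + 0.129016 = 0.591751.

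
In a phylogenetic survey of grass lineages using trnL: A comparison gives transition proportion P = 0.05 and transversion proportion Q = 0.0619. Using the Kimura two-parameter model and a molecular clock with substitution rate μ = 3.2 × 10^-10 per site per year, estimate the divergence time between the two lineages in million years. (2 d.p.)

189.61

Under the Kimura two-parameter model, d = −½ ln(1 − 2P − Q) − ¼ ln(1 − 2Q).
1 − 2P − Q = 0.8381, giving −½ ln(0.8381) = 0.088309.
1 − 2Q = 0.8762, giving −¼ ln(0.8762) = 0.033040.
d = 0.088309 + 0.033040 = 0.121349.
Under a molecular clock d = 2μt, so t = d/(2μ) = 0.121349 / (2 × 3.2 × 10^-10) = 189.61 million years.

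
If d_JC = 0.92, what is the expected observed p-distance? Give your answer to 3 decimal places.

p = (3/4)(1 − e^(−4d/3)) = 0.75 × (1 − e^(-1.226667)) = 0.75 × (1 − 0.293268) = 0.530049.

0.530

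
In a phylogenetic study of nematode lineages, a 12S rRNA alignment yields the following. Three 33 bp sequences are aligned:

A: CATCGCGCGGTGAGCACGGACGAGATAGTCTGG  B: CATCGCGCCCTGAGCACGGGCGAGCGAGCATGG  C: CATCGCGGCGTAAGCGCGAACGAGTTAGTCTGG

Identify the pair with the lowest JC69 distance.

A and C

A–B: 7/33 differ, p = 0.212, d = 0.249.
A–C: 6/33 differ, p = 0.182, d = 0.208.
B–C: 10/33 differ, p = 0.303, d = 0.388.
The smallest distance is between A and C.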